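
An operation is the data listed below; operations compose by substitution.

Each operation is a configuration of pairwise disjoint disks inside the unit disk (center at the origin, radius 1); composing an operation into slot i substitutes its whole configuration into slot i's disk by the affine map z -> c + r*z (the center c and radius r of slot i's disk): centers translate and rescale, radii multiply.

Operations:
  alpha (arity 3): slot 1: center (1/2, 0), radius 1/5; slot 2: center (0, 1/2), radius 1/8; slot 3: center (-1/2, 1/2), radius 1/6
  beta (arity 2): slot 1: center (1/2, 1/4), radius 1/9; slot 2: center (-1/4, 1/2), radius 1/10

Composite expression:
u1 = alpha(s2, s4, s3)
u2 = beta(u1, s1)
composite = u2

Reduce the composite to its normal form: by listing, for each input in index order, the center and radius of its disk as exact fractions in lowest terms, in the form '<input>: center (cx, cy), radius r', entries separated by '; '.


Nesting under beta composes maps z -> c + r*z down each s-path.
input s2: composing its 2 substitution steps yields center (5/9, 1/4), radius 1/45
input s4: composing its 2 substitution steps yields center (1/2, 11/36), radius 1/72
input s3: composing its 2 substitution steps yields center (4/9, 11/36), radius 1/54
input s1: composing its 1 substitution step yields center (-1/4, 1/2), radius 1/10

s1: center (-1/4, 1/2), radius 1/10; s2: center (5/9, 1/4), radius 1/45; s3: center (4/9, 11/36), radius 1/54; s4: center (1/2, 11/36), radius 1/72


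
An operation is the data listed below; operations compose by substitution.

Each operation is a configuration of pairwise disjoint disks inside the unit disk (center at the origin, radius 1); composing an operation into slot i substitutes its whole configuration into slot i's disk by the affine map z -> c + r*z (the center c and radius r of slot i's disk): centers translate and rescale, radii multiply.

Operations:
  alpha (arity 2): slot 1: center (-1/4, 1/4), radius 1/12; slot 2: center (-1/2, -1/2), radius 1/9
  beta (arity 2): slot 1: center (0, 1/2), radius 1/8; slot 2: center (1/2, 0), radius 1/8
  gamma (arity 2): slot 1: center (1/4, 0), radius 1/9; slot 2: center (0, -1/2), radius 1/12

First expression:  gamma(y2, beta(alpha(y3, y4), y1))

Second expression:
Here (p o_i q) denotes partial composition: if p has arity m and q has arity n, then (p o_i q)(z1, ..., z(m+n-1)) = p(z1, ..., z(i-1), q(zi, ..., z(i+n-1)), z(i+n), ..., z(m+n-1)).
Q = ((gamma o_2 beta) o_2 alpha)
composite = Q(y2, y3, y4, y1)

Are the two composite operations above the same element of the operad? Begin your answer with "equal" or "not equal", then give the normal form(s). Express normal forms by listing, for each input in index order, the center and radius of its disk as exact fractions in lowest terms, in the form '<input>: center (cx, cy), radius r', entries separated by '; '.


equal: each reduces to y1: center (1/24, -1/2), radius 1/96; y2: center (1/4, 0), radius 1/9; y3: center (-1/384, -175/384), radius 1/1152; y4: center (-1/192, -89/192), radius 1/864

In normal form, the first expression is y1: center (1/24, -1/2), radius 1/96; y2: center (1/4, 0), radius 1/9; y3: center (-1/384, -175/384), radius 1/1152; y4: center (-1/192, -89/192), radius 1/864
In normal form, the second expression is y1: center (1/24, -1/2), radius 1/96; y2: center (1/4, 0), radius 1/9; y3: center (-1/384, -175/384), radius 1/1152; y4: center (-1/192, -89/192), radius 1/864
The forms coincide; equal.


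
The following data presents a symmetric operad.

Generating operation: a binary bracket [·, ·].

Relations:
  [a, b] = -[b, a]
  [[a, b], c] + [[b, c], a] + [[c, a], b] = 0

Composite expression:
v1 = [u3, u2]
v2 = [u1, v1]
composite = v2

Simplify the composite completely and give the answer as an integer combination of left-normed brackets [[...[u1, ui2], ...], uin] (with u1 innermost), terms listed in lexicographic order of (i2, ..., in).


-[[u1, u2], u3] + [[u1, u3], u2]

A multilinear Lie element is pinned by u1-initial words (u1 innermost).
Composite bracket: [u1, [u3, u2]]
Applying ab - ba throughout gives 4 signed words (2^2 = 4).
Keep just the words that open with u1:
  from u1u2u3, sign -1: term -[[u1, u2], u3]
  from u1u3u2, sign +1: term +[[u1, u3], u2]


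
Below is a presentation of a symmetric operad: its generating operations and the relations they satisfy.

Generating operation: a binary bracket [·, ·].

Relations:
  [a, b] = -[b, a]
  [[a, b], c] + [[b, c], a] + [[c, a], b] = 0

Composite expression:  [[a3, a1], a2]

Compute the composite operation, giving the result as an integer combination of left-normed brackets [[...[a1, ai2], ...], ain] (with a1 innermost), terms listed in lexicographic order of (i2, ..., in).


-[[a1, a3], a2]


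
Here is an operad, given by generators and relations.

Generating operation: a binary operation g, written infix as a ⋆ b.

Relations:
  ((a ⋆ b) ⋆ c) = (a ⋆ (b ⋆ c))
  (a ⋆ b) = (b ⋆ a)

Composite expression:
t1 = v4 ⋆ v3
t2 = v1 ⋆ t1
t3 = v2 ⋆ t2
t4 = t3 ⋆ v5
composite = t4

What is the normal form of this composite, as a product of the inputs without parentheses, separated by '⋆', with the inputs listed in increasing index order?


Any arrangement under g is one operation, so sort the v-inputs.
(v4 ⋆ v3) reduces to v4 ⋆ v3
(v1 ⋆ (v4 ⋆ v3)) reduces to v1 ⋆ v4 ⋆ v3
(v2 ⋆ (v1 ⋆ (v4 ⋆ v3))) reduces to v2 ⋆ v1 ⋆ v4 ⋆ v3
((v2 ⋆ (v1 ⋆ (v4 ⋆ v3))) ⋆ v5) reduces to v2 ⋆ v1 ⋆ v4 ⋆ v3 ⋆ v5
the factors in increasing index order: v1 ⋆ v2 ⋆ v3 ⋆ v4 ⋆ v5

v1 ⋆ v2 ⋆ v3 ⋆ v4 ⋆ v5


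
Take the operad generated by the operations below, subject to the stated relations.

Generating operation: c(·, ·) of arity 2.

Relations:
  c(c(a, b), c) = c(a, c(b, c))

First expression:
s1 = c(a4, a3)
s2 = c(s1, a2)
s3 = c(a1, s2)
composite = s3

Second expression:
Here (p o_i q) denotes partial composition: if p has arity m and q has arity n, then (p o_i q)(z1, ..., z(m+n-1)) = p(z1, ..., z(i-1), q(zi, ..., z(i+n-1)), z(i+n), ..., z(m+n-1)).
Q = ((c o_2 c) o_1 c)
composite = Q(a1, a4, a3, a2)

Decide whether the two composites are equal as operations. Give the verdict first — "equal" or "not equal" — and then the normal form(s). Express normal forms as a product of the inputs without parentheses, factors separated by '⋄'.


equal; both compose to a1 ⋄ a4 ⋄ a3 ⋄ a2


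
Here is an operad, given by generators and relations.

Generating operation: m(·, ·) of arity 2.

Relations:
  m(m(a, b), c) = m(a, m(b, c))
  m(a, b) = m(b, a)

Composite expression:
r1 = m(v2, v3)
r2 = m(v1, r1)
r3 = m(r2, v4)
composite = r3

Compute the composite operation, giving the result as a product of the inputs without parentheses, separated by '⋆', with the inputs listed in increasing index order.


v1 ⋆ v2 ⋆ v3 ⋆ v4


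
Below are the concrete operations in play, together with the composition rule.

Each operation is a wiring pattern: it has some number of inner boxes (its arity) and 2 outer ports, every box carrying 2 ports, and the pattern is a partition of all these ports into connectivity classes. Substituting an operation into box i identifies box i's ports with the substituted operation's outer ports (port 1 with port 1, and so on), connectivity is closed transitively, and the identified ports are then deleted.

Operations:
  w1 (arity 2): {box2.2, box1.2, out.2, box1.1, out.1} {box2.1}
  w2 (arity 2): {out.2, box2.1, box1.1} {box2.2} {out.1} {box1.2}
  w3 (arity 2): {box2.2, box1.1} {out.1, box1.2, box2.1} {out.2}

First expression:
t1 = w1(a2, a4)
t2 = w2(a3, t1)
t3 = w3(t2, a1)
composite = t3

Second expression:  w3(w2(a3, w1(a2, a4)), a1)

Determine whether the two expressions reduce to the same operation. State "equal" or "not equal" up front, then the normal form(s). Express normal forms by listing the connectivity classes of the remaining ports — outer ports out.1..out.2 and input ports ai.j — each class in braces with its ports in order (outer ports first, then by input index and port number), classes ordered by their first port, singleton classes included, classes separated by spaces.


In normal form, the first expression is {out.1, a1.1, a2.1, a2.2, a3.1, a4.2} {out.2} {a1.2} {a3.2} {a4.1}
In normal form, the second expression is {out.1, a1.1, a2.1, a2.2, a3.1, a4.2} {out.2} {a1.2} {a3.2} {a4.1}
Both agree, so they are equal.

equal; the common form is {out.1, a1.1, a2.1, a2.2, a3.1, a4.2} {out.2} {a1.2} {a3.2} {a4.1}


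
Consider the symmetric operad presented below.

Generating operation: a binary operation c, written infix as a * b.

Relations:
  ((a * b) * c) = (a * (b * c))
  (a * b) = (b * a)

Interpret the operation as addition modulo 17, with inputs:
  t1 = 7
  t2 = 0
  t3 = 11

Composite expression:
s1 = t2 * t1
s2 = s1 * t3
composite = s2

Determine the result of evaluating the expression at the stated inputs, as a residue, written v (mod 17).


(t2 * t1) = 7
((t2 * t1) * t3) = 1

1 (mod 17)


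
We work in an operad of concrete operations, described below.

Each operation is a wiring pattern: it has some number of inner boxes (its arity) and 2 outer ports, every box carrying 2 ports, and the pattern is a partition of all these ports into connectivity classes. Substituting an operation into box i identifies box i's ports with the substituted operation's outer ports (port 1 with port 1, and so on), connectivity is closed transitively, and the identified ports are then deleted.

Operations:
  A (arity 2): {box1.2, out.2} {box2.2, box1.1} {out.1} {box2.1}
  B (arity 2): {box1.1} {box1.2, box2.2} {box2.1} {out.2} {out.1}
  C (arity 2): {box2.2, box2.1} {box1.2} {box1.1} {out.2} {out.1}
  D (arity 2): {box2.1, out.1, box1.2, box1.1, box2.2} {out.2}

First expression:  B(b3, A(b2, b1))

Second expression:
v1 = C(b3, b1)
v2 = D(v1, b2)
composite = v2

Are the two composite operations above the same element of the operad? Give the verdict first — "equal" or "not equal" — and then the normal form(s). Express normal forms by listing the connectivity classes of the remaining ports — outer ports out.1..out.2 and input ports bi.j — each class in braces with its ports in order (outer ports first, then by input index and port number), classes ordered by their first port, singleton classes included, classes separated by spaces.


not equal; the first gives {out.1} {out.2} {b1.1} {b1.2, b2.1} {b2.2, b3.2} {b3.1} and the second {out.1, b2.1, b2.2} {out.2} {b1.1, b1.2} {b3.1} {b3.2}

The first composite normalizes to {out.1} {out.2} {b1.1} {b1.2, b2.1} {b2.2, b3.2} {b3.1}
The second composite normalizes to {out.1, b2.1, b2.2} {out.2} {b1.1, b1.2} {b3.1} {b3.2}
The forms do not match — not equal.


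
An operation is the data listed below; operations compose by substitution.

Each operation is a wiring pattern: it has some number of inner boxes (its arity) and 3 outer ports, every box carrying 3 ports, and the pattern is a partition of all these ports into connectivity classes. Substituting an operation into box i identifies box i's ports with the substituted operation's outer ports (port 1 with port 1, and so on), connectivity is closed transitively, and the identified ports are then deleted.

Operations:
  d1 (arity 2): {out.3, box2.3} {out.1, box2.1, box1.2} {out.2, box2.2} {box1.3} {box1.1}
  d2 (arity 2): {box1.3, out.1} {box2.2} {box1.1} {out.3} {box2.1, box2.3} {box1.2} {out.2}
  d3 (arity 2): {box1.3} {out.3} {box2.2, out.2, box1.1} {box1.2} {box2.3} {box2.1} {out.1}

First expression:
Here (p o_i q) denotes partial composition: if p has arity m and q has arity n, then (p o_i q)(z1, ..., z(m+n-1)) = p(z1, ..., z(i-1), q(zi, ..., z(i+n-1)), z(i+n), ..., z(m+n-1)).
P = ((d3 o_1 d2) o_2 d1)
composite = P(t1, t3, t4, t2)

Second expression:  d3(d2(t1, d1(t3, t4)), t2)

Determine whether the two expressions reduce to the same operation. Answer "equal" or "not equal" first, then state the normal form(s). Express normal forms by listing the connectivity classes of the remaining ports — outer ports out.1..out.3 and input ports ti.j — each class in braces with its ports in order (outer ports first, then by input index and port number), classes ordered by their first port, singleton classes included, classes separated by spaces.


The first composite normalizes to {out.1} {out.2, t1.3, t2.2} {out.3} {t1.1} {t1.2} {t2.1} {t2.3} {t3.1} {t3.2, t4.1, t4.3} {t3.3} {t4.2}
The second composite normalizes to {out.1} {out.2, t1.3, t2.2} {out.3} {t1.1} {t1.2} {t2.1} {t2.3} {t3.1} {t3.2, t4.1, t4.3} {t3.3} {t4.2}
Both agree, so they are equal.

equal; both compose to {out.1} {out.2, t1.3, t2.2} {out.3} {t1.1} {t1.2} {t2.1} {t2.3} {t3.1} {t3.2, t4.1, t4.3} {t3.3} {t4.2}


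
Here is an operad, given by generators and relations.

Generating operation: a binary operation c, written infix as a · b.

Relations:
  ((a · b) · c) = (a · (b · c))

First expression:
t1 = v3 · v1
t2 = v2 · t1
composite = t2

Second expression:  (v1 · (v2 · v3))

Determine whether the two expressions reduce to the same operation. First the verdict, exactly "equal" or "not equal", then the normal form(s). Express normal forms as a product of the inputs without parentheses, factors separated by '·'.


Reducing the first expression gives v2 · v3 · v1
Reducing the second expression gives v1 · v2 · v3
They disagree, so not equal.

not equal; first: v2 · v3 · v1; second: v1 · v2 · v3


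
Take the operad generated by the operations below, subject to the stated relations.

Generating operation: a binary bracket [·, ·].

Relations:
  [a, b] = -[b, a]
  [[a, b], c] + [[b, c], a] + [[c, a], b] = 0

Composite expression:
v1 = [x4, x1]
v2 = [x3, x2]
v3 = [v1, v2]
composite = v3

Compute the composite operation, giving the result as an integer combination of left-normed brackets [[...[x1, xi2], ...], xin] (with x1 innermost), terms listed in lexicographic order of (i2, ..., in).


[[[x1, x4], x2], x3] - [[[x1, x4], x3], x2]


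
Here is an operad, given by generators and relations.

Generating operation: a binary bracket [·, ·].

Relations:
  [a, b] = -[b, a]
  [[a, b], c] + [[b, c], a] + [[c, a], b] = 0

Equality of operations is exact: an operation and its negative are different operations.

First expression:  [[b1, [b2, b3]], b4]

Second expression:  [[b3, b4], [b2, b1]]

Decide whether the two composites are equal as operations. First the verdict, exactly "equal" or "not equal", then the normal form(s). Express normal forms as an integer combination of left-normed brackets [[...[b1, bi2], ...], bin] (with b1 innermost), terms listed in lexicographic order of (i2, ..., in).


not equal; the first gives [[[b1, b2], b3], b4] - [[[b1, b3], b2], b4] and the second [[[b1, b2], b3], b4] - [[[b1, b2], b4], b3]


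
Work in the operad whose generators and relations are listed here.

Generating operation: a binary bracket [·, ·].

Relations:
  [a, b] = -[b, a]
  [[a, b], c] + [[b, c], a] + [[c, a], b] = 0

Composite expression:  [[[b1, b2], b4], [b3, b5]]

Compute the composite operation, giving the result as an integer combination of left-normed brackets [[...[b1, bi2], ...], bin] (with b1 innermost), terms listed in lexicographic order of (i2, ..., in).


[[[[b1, b2], b4], b3], b5] - [[[[b1, b2], b4], b5], b3]

Antisymmetry and Jacobi reduce to b1-anchored left-normed brackets.
Composite bracket: [[[b1, b2], b4], [b3, b5]]
Under [a, b] = ab - ba we get 16 signed associative words (2^4 = 16).
Words beginning with b1 determine it all:
  b1b2b4b3b5 appears with sign +1, giving the term +[[[[b1, b2], b4], b3], b5]
  b1b2b4b5b3 appears with sign -1, giving the term -[[[[b1, b2], b4], b5], b3]


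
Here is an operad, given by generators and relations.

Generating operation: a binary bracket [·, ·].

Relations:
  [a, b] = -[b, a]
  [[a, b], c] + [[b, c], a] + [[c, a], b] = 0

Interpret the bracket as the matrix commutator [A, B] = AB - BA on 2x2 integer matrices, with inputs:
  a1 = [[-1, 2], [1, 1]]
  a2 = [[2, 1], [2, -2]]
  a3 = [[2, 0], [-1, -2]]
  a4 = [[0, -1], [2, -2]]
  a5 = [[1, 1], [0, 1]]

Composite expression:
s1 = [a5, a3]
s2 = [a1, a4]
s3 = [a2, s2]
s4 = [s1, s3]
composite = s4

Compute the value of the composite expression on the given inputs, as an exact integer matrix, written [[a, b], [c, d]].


[[16, 116], [-8, -16]]

[a5, a3] = [[-1, -4], [0, 1]]
[a1, a4] = [[5, -2], [6, -5]]
[a2, [a1, a4]] = [[10, -18], [-4, -10]]
[[a5, a3], [a2, [a1, a4]]] = [[16, 116], [-8, -16]]


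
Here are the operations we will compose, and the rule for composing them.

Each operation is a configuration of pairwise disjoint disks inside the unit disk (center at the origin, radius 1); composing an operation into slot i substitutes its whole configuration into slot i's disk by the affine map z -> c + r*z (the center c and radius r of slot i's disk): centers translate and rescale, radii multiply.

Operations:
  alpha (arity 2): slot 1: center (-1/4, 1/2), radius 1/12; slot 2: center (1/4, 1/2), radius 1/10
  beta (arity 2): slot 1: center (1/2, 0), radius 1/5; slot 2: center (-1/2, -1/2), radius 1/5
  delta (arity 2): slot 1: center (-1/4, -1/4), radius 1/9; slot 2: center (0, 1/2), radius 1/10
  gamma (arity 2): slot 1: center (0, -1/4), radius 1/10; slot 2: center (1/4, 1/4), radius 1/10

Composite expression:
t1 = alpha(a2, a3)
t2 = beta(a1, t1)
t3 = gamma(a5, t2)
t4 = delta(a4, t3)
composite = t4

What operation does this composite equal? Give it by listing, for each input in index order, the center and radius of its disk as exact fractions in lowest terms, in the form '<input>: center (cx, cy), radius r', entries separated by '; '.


Only the slot chain above each a matters under delta; compose those maps.
input a4: composing its 1 substitution step yields center (-1/4, -1/4), radius 1/9
input a5: composing its 2 substitution steps yields center (0, 19/40), radius 1/100
input a1: composing its 3 substitution steps yields center (3/100, 21/40), radius 1/500
input a2: composing its 4 substitution steps yields center (39/2000, 521/1000), radius 1/6000
input a3: composing its 4 substitution steps yields center (41/2000, 521/1000), radius 1/5000

a1: center (3/100, 21/40), radius 1/500; a2: center (39/2000, 521/1000), radius 1/6000; a3: center (41/2000, 521/1000), radius 1/5000; a4: center (-1/4, -1/4), radius 1/9; a5: center (0, 19/40), radius 1/100


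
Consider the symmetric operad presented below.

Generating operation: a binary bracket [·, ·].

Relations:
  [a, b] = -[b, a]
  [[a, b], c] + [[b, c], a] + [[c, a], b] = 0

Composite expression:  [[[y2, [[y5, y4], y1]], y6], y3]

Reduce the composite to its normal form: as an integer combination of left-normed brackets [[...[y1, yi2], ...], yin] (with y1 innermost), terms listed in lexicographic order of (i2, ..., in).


-[[[[[y1, y4], y5], y2], y6], y3] + [[[[[y1, y5], y4], y2], y6], y3]

Expand each bracket as ab - ba; the y1-initial words give the coefficients.
Composite bracket: [[[y2, [[y5, y4], y1]], y6], y3]
Full expansion: 32 signed words from ab - ba (2^5 = 32).
Words beginning with y1 determine it all:
  word y1y4y5y2y6y3 has sign -1, contributing -[[[[[y1, y4], y5], y2], y6], y3]
  word y1y5y4y2y6y3 has sign +1, contributing +[[[[[y1, y5], y4], y2], y6], y3]


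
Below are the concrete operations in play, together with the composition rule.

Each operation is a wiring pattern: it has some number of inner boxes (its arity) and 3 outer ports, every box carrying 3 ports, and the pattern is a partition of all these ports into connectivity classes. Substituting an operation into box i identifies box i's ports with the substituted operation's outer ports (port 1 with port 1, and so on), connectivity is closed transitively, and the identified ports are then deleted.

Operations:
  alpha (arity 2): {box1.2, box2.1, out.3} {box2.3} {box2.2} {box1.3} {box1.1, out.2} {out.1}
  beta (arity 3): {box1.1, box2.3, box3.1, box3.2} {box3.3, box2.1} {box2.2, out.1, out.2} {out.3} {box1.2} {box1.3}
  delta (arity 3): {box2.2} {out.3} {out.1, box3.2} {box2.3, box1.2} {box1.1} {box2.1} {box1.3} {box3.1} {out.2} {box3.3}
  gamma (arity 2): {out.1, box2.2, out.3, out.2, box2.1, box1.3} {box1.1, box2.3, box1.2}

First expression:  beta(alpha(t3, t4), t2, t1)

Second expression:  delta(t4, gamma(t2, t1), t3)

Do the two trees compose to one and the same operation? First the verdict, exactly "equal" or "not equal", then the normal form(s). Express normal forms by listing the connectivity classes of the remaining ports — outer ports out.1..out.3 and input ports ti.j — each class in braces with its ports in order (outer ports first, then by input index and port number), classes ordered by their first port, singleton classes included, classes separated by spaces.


Reducing the first expression gives {out.1, out.2, t2.2} {out.3} {t1.1, t1.2, t2.3} {t1.3, t2.1} {t3.1} {t3.2, t4.1} {t3.3} {t4.2} {t4.3}
Reducing the second expression gives {out.1, t3.2} {out.2} {out.3} {t1.1, t1.2, t2.3, t4.2} {t1.3, t2.1, t2.2} {t3.1} {t3.3} {t4.1} {t4.3}
No match — not equal.

not equal: they reduce to {out.1, out.2, t2.2} {out.3} {t1.1, t1.2, t2.3} {t1.3, t2.1} {t3.1} {t3.2, t4.1} {t3.3} {t4.2} {t4.3} and {out.1, t3.2} {out.2} {out.3} {t1.1, t1.2, t2.3, t4.2} {t1.3, t2.1, t2.2} {t3.1} {t3.3} {t4.1} {t4.3}


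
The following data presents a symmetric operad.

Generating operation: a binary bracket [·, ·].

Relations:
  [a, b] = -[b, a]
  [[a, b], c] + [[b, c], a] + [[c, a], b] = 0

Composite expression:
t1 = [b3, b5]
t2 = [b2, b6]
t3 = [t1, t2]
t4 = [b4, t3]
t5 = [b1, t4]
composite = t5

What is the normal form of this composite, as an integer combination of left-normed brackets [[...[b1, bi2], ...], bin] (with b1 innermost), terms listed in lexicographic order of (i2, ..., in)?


Left-normed coefficients sit on the b1-initial expansion words.
Composite bracket: [b1, [b4, [[b3, b5], [b2, b6]]]]
Full expansion: 32 signed words from ab - ba (2^5 = 32).
Only words starting with b1 matter:
  from b1b2b6b3b5b4, sign +1: term +[[[[[b1, b2], b6], b3], b5], b4]
  from b1b2b6b5b3b4, sign -1: term -[[[[[b1, b2], b6], b5], b3], b4]
  from b1b3b5b2b6b4, sign -1: term -[[[[[b1, b3], b5], b2], b6], b4]
  from b1b3b5b6b2b4, sign +1: term +[[[[[b1, b3], b5], b6], b2], b4]
  from b1b4b2b6b3b5, sign -1: term -[[[[[b1, b4], b2], b6], b3], b5]
  from b1b4b2b6b5b3, sign +1: term +[[[[[b1, b4], b2], b6], b5], b3]
  from b1b4b3b5b2b6, sign +1: term +[[[[[b1, b4], b3], b5], b2], b6]
  from b1b4b3b5b6b2, sign -1: term -[[[[[b1, b4], b3], b5], b6], b2]
  from b1b4b5b3b2b6, sign -1: term -[[[[[b1, b4], b5], b3], b2], b6]
  from b1b4b5b3b6b2, sign +1: term +[[[[[b1, b4], b5], b3], b6], b2]
  from b1b4b6b2b3b5, sign +1: term +[[[[[b1, b4], b6], b2], b3], b5]
  from b1b4b6b2b5b3, sign -1: term -[[[[[b1, b4], b6], b2], b5], b3]
  from b1b5b3b2b6b4, sign +1: term +[[[[[b1, b5], b3], b2], b6], b4]
  from b1b5b3b6b2b4, sign -1: term -[[[[[b1, b5], b3], b6], b2], b4]
  from b1b6b2b3b5b4, sign -1: term -[[[[[b1, b6], b2], b3], b5], b4]
  from b1b6b2b5b3b4, sign +1: term +[[[[[b1, b6], b2], b5], b3], b4]

[[[[[b1, b2], b6], b3], b5], b4] - [[[[[b1, b2], b6], b5], b3], b4] - [[[[[b1, b3], b5], b2], b6], b4] + [[[[[b1, b3], b5], b6], b2], b4] - [[[[[b1, b4], b2], b6], b3], b5] + [[[[[b1, b4], b2], b6], b5], b3] + [[[[[b1, b4], b3], b5], b2], b6] - [[[[[b1, b4], b3], b5], b6], b2] - [[[[[b1, b4], b5], b3], b2], b6] + [[[[[b1, b4], b5], b3], b6], b2] + [[[[[b1, b4], b6], b2], b3], b5] - [[[[[b1, b4], b6], b2], b5], b3] + [[[[[b1, b5], b3], b2], b6], b4] - [[[[[b1, b5], b3], b6], b2], b4] - [[[[[b1, b6], b2], b3], b5], b4] + [[[[[b1, b6], b2], b5], b3], b4]


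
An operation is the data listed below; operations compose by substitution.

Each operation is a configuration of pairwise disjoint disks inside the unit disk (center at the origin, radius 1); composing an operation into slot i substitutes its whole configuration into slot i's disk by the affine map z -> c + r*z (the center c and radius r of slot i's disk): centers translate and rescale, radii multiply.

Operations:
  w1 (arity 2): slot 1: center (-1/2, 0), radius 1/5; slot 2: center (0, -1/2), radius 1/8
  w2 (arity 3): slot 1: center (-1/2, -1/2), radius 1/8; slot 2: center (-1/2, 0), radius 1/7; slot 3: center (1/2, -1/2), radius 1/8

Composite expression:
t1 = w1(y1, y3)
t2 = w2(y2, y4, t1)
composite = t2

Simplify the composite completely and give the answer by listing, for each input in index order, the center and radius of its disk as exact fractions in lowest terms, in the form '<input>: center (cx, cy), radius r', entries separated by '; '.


y1: center (7/16, -1/2), radius 1/40; y2: center (-1/2, -1/2), radius 1/8; y3: center (1/2, -9/16), radius 1/64; y4: center (-1/2, 0), radius 1/7

Only the slot chain above each y matters under w2; compose those maps.
y2 passes through 1 substitution, ending at center (-1/2, -1/2), radius 1/8
y4 passes through 1 substitution, ending at center (-1/2, 0), radius 1/7
y1 passes through 2 substitutions, ending at center (7/16, -1/2), radius 1/40
y3 passes through 2 substitutions, ending at center (1/2, -9/16), radius 1/64


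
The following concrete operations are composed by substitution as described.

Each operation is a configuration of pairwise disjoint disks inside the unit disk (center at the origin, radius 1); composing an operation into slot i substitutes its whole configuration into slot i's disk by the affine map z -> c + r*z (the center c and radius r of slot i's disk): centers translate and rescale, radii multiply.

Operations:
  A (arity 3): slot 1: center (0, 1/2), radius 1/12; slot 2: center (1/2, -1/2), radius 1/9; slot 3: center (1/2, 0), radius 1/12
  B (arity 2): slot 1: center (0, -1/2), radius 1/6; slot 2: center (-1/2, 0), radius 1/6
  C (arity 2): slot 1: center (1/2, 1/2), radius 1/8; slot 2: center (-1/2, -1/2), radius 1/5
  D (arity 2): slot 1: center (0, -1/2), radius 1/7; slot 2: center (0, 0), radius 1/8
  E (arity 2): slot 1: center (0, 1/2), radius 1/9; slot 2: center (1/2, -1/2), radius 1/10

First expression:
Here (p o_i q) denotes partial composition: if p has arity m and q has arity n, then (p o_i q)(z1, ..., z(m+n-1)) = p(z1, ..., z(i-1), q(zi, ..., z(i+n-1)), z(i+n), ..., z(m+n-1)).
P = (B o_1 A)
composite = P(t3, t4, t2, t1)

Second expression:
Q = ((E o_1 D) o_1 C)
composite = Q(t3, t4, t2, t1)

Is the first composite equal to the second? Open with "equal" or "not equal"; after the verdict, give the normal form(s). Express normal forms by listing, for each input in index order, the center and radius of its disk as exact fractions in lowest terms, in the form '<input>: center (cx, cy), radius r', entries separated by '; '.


not equal: they reduce to t1: center (-1/2, 0), radius 1/6; t2: center (1/12, -1/2), radius 1/72; t3: center (0, -5/12), radius 1/72; t4: center (1/12, -7/12), radius 1/54 and t1: center (1/2, -1/2), radius 1/10; t2: center (0, 1/2), radius 1/72; t3: center (1/126, 19/42), radius 1/504; t4: center (-1/126, 55/126), radius 1/315


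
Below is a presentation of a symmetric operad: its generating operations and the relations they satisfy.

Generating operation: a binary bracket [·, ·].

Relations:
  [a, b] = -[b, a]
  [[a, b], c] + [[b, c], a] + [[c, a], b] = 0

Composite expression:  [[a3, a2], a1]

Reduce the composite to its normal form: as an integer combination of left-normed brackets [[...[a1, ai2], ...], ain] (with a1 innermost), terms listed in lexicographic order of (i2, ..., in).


[[a1, a2], a3] - [[a1, a3], a2]


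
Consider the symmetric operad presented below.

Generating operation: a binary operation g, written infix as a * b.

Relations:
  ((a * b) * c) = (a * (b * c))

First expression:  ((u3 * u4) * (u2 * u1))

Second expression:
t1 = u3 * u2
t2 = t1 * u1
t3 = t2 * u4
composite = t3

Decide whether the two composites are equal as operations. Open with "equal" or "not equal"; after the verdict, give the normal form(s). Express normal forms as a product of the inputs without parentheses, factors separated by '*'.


not equal: they reduce to u3 * u4 * u2 * u1 and u3 * u2 * u1 * u4

The first expression, normalized: u3 * u4 * u2 * u1
The second expression, normalized: u3 * u2 * u1 * u4
The normal forms differ: not equal.


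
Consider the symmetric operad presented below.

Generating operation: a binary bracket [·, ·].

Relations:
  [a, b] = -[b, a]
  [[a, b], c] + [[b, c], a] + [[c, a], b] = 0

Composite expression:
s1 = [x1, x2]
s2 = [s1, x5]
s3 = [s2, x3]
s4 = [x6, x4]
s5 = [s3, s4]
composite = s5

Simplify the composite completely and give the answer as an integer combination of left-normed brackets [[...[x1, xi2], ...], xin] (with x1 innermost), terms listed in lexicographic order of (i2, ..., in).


-[[[[[x1, x2], x5], x3], x4], x6] + [[[[[x1, x2], x5], x3], x6], x4]

Antisymmetry and Jacobi reduce to x1-anchored left-normed brackets.
Composite bracket: [[[[x1, x2], x5], x3], [x6, x4]]
Under [a, b] = ab - ba we get 32 signed associative words (2^5 = 32).
Coefficients come from the x1-initial words:
  x1x2x5x3x4x6 appears with sign -1, giving the term -[[[[[x1, x2], x5], x3], x4], x6]
  x1x2x5x3x6x4 appears with sign +1, giving the term +[[[[[x1, x2], x5], x3], x6], x4]


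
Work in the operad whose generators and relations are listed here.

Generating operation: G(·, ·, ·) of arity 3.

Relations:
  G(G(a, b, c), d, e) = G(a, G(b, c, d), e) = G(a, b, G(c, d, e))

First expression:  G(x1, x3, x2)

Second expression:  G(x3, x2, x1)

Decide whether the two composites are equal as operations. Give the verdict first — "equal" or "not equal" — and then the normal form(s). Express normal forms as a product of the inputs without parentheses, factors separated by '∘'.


not equal; the first gives x1 ∘ x3 ∘ x2 and the second x3 ∘ x2 ∘ x1

The first expression, normalized: x1 ∘ x3 ∘ x2
The second expression, normalized: x3 ∘ x2 ∘ x1
They disagree, so not equal.


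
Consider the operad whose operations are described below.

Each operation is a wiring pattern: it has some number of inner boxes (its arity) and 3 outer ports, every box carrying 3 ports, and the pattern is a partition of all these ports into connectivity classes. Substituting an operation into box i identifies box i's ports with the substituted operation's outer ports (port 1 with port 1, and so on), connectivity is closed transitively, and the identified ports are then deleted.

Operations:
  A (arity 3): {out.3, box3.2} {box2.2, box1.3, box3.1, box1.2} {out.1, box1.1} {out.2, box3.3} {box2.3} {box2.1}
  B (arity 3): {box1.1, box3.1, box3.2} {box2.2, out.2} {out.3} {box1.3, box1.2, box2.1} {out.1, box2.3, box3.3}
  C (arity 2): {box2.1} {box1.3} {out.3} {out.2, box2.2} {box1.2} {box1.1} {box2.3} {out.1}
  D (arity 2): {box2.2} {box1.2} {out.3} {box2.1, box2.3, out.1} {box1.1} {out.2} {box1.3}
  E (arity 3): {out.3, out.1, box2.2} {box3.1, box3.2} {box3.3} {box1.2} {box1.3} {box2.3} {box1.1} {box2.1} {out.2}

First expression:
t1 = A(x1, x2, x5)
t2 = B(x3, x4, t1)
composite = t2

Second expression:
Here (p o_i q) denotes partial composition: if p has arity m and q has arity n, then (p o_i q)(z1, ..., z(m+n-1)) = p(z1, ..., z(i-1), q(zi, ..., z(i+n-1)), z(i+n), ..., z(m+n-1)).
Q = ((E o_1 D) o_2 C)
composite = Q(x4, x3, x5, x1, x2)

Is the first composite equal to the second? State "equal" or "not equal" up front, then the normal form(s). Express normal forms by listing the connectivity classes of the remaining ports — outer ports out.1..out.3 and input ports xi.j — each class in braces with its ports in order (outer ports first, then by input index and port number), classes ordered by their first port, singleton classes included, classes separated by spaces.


The first expression, normalized: {out.1, x4.3, x5.2} {out.2, x4.2} {out.3} {x1.1, x3.1, x5.3} {x1.2, x1.3, x2.2, x5.1} {x2.1} {x2.3} {x3.2, x3.3, x4.1}
The second expression, normalized: {out.1, out.3, x1.2} {out.2} {x1.1} {x1.3} {x2.1, x2.2} {x2.3} {x3.1} {x3.2} {x3.3} {x4.1} {x4.2} {x4.3} {x5.1} {x5.2} {x5.3}
Distinct normal forms: not equal.

not equal: they reduce to {out.1, x4.3, x5.2} {out.2, x4.2} {out.3} {x1.1, x3.1, x5.3} {x1.2, x1.3, x2.2, x5.1} {x2.1} {x2.3} {x3.2, x3.3, x4.1} and {out.1, out.3, x1.2} {out.2} {x1.1} {x1.3} {x2.1, x2.2} {x2.3} {x3.1} {x3.2} {x3.3} {x4.1} {x4.2} {x4.3} {x5.1} {x5.2} {x5.3}


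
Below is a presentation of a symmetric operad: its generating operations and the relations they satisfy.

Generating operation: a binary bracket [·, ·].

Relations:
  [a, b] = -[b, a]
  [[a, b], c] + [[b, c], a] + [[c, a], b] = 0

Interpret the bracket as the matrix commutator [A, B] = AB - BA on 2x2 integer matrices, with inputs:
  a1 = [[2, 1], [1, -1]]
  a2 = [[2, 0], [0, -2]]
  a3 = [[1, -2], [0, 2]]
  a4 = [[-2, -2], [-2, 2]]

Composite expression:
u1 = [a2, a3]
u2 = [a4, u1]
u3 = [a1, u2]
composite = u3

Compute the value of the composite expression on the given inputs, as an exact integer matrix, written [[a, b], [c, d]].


[[-32, 128], [-32, 32]]

[a2, a3] = [[0, -8], [0, 0]]
[a4, [a2, a3]] = [[-16, 32], [0, 16]]
[a1, [a4, [a2, a3]]] = [[-32, 128], [-32, 32]]


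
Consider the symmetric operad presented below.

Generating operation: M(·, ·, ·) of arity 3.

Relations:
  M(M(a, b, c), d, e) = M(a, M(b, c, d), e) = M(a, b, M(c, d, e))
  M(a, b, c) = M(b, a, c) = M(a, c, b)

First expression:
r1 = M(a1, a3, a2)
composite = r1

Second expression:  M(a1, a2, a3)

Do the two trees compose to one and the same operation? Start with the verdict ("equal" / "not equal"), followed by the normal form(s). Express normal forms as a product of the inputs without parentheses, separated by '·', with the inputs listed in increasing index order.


Normal form of the first expression: a1 · a2 · a3
Normal form of the second expression: a1 · a2 · a3
Same normal form: equal.

equal; the common form is a1 · a2 · a3


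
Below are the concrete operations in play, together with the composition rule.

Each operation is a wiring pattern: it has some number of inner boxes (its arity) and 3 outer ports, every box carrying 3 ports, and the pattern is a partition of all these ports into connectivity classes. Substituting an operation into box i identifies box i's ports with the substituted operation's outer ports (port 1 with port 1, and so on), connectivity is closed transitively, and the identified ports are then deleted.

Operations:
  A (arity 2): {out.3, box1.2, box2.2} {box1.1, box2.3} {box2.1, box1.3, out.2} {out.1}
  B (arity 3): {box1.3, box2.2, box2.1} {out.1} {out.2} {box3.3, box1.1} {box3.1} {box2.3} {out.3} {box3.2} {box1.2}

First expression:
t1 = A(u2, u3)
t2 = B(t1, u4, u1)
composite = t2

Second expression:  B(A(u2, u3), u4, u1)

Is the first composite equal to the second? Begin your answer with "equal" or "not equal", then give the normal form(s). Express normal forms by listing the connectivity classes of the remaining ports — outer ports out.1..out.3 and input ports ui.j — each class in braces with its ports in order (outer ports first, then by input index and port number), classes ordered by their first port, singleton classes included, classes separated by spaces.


In normal form, the first expression is {out.1} {out.2} {out.3} {u1.1} {u1.2} {u1.3} {u2.1, u3.3} {u2.2, u3.2, u4.1, u4.2} {u2.3, u3.1} {u4.3}
In normal form, the second expression is {out.1} {out.2} {out.3} {u1.1} {u1.2} {u1.3} {u2.1, u3.3} {u2.2, u3.2, u4.1, u4.2} {u2.3, u3.1} {u4.3}
The forms coincide; equal.

equal: each reduces to {out.1} {out.2} {out.3} {u1.1} {u1.2} {u1.3} {u2.1, u3.3} {u2.2, u3.2, u4.1, u4.2} {u2.3, u3.1} {u4.3}


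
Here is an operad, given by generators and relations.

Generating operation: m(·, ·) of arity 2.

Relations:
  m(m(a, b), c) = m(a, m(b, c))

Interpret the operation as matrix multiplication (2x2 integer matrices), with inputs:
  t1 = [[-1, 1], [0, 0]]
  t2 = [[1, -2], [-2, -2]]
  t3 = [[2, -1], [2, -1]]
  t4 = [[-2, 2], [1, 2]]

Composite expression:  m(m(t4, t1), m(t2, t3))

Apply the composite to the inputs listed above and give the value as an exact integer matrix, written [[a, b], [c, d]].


[[12, -6], [-6, 3]]

m(t4, t1) = [[2, -2], [-1, 1]]
m(t2, t3) = [[-2, 1], [-8, 4]]
m(m(t4, t1), m(t2, t3)) = [[12, -6], [-6, 3]]


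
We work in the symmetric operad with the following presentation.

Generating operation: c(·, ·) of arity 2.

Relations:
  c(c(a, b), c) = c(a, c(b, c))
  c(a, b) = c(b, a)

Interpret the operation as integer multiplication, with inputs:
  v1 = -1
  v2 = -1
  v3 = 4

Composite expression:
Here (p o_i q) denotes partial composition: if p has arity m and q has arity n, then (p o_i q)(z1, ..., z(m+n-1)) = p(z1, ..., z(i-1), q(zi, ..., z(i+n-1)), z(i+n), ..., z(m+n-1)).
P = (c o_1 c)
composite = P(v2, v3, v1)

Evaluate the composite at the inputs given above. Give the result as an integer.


4

c(v2, v3) = -4
c(c(v2, v3), v1) = 4


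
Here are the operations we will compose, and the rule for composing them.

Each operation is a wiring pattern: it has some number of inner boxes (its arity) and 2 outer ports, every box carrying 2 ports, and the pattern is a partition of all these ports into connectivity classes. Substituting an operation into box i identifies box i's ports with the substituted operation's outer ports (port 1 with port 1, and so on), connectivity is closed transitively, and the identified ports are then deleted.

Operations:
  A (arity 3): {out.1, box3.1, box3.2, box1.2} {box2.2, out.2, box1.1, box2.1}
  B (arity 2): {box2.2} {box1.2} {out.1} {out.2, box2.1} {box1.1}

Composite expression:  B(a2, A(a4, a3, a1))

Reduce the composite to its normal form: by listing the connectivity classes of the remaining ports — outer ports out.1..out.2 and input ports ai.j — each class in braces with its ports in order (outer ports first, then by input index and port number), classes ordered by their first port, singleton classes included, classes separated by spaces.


{out.1} {out.2, a1.1, a1.2, a4.2} {a2.1} {a2.2} {a3.1, a3.2, a4.1}

Substituting into B glues patterns; closure does the rest.
stage A: inputs (a4, a3, a1), connectivity {out.1, a1.1, a1.2, a4.2} {out.2, a3.1, a3.2, a4.1}, out.j its boundary
stage B: inputs (a2, a4, a3, a1), connectivity {out.1} {out.2, a1.1, a1.2, a4.2} {a2.1} {a2.2} {a3.1, a3.2, a4.1}, out.j its boundary


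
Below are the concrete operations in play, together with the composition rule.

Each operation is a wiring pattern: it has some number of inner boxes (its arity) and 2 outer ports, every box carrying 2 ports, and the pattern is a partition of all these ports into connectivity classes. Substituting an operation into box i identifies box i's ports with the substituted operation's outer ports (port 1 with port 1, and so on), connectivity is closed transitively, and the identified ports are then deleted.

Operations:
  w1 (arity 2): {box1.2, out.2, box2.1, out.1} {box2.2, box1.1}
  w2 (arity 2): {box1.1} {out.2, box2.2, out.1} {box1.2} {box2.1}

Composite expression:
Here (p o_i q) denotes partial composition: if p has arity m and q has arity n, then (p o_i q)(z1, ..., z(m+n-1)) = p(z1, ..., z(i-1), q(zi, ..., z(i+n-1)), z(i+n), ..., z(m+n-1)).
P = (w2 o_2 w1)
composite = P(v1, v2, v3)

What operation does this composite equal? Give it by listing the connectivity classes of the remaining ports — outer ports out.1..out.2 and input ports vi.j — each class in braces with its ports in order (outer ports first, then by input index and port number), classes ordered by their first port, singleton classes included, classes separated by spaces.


Two ports join when wires chain via w2-identified ports.
the subtree at w1 composes to {out.1, out.2, v2.2, v3.1} {v2.1, v3.2} on (v2, v3); out.j = own outer ports
the subtree at w2 composes to {out.1, out.2, v2.2, v3.1} {v1.1} {v1.2} {v2.1, v3.2} on (v1, v2, v3); out.j = own outer ports

{out.1, out.2, v2.2, v3.1} {v1.1} {v1.2} {v2.1, v3.2}


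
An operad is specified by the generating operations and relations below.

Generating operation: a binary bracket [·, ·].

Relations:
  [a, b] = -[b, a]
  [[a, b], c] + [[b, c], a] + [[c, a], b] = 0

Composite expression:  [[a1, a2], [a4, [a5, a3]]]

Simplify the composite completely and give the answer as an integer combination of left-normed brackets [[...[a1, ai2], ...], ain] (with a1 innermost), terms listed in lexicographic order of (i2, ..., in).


[[[[a1, a2], a3], a5], a4] - [[[[a1, a2], a4], a3], a5] + [[[[a1, a2], a4], a5], a3] - [[[[a1, a2], a5], a3], a4]

Antisymmetry and Jacobi reduce to a1-anchored left-normed brackets.
Composite bracket: [[a1, a2], [a4, [a5, a3]]]
Expanding via [a, b] = ab - ba: 16 signed words (2^4 = 16).
Coefficients come from the a1-initial words:
  from a1a2a3a5a4, sign +1: term +[[[[a1, a2], a3], a5], a4]
  from a1a2a4a3a5, sign -1: term -[[[[a1, a2], a4], a3], a5]
  from a1a2a4a5a3, sign +1: term +[[[[a1, a2], a4], a5], a3]
  from a1a2a5a3a4, sign -1: term -[[[[a1, a2], a5], a3], a4]
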